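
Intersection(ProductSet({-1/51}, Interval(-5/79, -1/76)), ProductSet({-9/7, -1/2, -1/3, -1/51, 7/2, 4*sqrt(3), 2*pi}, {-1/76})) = ProductSet({-1/51}, {-1/76})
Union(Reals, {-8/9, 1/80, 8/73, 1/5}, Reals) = Reals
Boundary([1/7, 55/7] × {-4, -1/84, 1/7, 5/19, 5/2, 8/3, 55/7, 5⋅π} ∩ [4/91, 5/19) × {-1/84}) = [1/7, 5/19] × {-1/84}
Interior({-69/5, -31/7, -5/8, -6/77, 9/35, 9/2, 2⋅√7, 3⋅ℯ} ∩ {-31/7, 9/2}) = ∅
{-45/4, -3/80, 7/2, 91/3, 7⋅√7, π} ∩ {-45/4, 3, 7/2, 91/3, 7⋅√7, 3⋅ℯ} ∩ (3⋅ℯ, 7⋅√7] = {7⋅√7}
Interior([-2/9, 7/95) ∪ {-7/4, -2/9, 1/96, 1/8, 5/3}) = (-2/9, 7/95)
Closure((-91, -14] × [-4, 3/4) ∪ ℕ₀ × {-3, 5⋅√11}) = ({-91, -14} × [-4, 3/4]) ∪ ([-91, -14] × {-4, 3/4}) ∪ ((-91, -14] × [-4, 3/4)) ∪ ((ℕ₀ ∪ (ℕ₀ \ (-91, -14))) × {-3, 5⋅√11})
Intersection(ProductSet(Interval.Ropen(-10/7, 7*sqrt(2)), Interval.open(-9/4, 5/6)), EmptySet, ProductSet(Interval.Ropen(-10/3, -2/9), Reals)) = EmptySet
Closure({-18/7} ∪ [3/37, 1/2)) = {-18/7} ∪ [3/37, 1/2]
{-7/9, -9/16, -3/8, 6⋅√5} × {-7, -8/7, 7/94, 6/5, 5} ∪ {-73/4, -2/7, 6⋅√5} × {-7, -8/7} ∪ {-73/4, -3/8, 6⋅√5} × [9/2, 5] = ({-73/4, -2/7, 6⋅√5} × {-7, -8/7}) ∪ ({-73/4, -3/8, 6⋅√5} × [9/2, 5]) ∪ ({-7/9, -9/16, -3/8, 6⋅√5} × {-7, -8/7, 7/94, 6/5, 5})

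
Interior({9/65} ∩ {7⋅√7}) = ∅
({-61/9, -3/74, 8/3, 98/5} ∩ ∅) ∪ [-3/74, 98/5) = [-3/74, 98/5)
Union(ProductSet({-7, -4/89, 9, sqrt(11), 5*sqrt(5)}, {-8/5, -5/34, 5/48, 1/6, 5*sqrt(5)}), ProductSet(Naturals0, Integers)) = Union(ProductSet({-7, -4/89, 9, sqrt(11), 5*sqrt(5)}, {-8/5, -5/34, 5/48, 1/6, 5*sqrt(5)}), ProductSet(Naturals0, Integers))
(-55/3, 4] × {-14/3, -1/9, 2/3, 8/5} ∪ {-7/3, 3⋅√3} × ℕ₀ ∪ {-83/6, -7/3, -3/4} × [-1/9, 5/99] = ({-7/3, 3⋅√3} × ℕ₀) ∪ ({-83/6, -7/3, -3/4} × [-1/9, 5/99]) ∪ ((-55/3, 4] × {-14/3, -1/9, 2/3, 8/5})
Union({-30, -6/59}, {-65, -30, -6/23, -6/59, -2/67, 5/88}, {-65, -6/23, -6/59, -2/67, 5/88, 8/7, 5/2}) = {-65, -30, -6/23, -6/59, -2/67, 5/88, 8/7, 5/2}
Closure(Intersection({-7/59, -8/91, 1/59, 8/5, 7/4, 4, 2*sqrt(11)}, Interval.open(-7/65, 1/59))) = {-8/91}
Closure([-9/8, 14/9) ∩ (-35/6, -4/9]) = [-9/8, -4/9]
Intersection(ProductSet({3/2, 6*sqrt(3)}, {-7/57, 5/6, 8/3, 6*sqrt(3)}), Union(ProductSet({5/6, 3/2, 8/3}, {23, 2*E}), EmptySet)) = EmptySet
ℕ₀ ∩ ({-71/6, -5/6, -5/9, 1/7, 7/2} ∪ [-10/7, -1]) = ∅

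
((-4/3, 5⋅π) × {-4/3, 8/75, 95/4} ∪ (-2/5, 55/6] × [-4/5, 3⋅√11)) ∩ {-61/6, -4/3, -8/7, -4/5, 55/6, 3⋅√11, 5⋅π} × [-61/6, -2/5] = ({55/6} × [-4/5, -2/5]) ∪ ({-8/7, -4/5, 55/6, 3⋅√11} × {-4/3})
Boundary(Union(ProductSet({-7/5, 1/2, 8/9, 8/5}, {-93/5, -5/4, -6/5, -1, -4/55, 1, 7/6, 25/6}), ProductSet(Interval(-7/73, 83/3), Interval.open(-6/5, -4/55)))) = Union(ProductSet({-7/5}, {-93/5, -5/4, -6/5, -1, -4/55, 1, 7/6, 25/6}), ProductSet({-7/73, 83/3}, Interval(-6/5, -4/55)), ProductSet({-7/5, 1/2, 8/9, 8/5}, {-93/5, -5/4, -6/5, -4/55, 1, 7/6, 25/6}), ProductSet(Interval(-7/73, 83/3), {-6/5, -4/55}))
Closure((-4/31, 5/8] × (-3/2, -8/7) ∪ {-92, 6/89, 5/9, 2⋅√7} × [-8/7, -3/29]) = ({-4/31, 5/8} × [-3/2, -8/7]) ∪ ([-4/31, 5/8] × {-3/2, -8/7}) ∪ ((-4/31, 5/8] × (-3/2, -8/7)) ∪ ({-92, 6/89, 5/9, 2⋅√7} × [-8/7, -3/29])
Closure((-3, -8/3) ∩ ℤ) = ∅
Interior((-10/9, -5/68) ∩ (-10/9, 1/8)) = (-10/9, -5/68)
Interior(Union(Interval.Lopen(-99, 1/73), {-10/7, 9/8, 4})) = Interval.open(-99, 1/73)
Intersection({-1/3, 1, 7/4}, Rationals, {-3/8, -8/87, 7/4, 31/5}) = {7/4}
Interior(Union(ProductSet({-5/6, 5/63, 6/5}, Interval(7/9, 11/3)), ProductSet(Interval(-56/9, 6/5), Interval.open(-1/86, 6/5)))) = ProductSet(Interval.open(-56/9, 6/5), Interval.open(-1/86, 6/5))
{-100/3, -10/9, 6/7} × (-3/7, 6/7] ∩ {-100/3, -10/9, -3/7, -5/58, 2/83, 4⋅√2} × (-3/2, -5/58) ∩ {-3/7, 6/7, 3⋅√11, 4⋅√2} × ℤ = ∅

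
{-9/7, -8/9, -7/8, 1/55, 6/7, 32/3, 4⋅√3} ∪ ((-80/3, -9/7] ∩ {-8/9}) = {-9/7, -8/9, -7/8, 1/55, 6/7, 32/3, 4⋅√3}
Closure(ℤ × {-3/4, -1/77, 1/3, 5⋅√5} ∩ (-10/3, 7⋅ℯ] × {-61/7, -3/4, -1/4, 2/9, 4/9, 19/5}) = {-3, -2, …, 19} × {-3/4}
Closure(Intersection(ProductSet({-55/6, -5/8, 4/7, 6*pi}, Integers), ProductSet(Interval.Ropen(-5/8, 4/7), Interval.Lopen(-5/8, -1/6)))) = EmptySet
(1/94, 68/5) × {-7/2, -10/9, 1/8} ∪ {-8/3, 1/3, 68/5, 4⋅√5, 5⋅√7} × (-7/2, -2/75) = ((1/94, 68/5) × {-7/2, -10/9, 1/8}) ∪ ({-8/3, 1/3, 68/5, 4⋅√5, 5⋅√7} × (-7/2, -2/75))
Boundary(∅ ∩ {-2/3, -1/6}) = ∅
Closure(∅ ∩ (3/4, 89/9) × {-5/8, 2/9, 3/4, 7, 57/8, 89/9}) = ∅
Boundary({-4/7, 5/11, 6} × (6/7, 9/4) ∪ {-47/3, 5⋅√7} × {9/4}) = ({-47/3, 5⋅√7} × {9/4}) ∪ ({-4/7, 5/11, 6} × [6/7, 9/4])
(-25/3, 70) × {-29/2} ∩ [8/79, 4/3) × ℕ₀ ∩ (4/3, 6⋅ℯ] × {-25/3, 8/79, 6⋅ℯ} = ∅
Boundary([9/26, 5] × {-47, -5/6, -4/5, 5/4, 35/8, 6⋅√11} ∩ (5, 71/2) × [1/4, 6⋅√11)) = ∅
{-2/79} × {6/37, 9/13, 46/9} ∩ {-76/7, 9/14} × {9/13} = ∅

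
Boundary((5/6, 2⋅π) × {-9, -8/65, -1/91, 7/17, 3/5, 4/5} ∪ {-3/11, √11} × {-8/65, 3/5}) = ({-3/11, √11} × {-8/65, 3/5}) ∪ ([5/6, 2⋅π] × {-9, -8/65, -1/91, 7/17, 3/5, 4/5})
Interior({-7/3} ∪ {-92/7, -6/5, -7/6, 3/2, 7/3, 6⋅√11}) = ∅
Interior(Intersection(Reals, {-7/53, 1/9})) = EmptySet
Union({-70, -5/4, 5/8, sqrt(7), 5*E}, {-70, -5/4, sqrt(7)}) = {-70, -5/4, 5/8, sqrt(7), 5*E}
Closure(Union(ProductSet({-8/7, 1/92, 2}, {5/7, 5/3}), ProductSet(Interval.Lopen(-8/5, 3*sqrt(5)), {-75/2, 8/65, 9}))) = Union(ProductSet({-8/7, 1/92, 2}, {5/7, 5/3}), ProductSet(Interval(-8/5, 3*sqrt(5)), {-75/2, 8/65, 9}))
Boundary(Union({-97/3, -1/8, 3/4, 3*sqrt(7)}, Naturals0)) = Union({-97/3, -1/8, 3/4, 3*sqrt(7)}, Naturals0)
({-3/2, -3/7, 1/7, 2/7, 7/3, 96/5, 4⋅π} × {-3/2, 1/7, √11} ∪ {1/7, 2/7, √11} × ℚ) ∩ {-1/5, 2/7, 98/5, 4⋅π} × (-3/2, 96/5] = ({2/7} × (ℚ ∩ (-3/2, 96/5])) ∪ ({2/7, 4⋅π} × {1/7, √11})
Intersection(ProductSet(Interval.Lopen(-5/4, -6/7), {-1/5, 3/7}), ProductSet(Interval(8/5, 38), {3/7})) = EmptySet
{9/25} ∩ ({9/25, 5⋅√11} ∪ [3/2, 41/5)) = {9/25}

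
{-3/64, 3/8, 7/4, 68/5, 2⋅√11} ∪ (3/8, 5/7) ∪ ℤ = ℤ ∪ {-3/64, 7/4, 68/5, 2⋅√11} ∪ [3/8, 5/7)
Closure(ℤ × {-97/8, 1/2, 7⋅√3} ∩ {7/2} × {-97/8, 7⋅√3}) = ∅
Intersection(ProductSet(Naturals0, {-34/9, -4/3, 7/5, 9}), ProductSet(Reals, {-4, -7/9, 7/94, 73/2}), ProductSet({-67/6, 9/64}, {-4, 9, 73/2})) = EmptySet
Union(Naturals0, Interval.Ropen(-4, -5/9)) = Union(Interval.Ropen(-4, -5/9), Naturals0)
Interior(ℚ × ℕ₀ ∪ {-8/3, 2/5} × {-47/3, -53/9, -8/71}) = ∅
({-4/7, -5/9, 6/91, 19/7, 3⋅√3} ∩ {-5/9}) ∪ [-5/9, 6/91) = [-5/9, 6/91)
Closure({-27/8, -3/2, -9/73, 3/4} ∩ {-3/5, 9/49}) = ∅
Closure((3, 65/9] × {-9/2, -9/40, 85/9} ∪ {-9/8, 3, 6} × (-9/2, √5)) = ([3, 65/9] × {-9/2, -9/40, 85/9}) ∪ ({-9/8, 3, 6} × [-9/2, √5])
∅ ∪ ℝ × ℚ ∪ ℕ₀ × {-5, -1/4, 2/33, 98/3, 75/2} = ℝ × ℚ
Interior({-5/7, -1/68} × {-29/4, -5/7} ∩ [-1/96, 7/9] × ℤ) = ∅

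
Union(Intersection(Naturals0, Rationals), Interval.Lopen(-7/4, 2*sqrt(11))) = Union(Interval.Lopen(-7/4, 2*sqrt(11)), Naturals0)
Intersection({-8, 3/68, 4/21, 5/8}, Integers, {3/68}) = EmptySet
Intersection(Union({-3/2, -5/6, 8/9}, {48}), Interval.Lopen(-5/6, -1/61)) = EmptySet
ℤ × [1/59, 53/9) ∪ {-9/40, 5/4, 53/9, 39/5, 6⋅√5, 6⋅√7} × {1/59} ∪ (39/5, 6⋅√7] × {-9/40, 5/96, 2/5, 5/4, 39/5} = (ℤ × [1/59, 53/9)) ∪ ((39/5, 6⋅√7] × {-9/40, 5/96, 2/5, 5/4, 39/5}) ∪ ({-9/40, 5/4, 53/9, 39/5, 6⋅√5, 6⋅√7} × {1/59})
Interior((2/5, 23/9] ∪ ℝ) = (-∞, ∞)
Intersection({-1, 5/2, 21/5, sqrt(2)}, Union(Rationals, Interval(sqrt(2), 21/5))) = {-1, 5/2, 21/5, sqrt(2)}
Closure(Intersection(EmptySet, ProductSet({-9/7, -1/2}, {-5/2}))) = EmptySet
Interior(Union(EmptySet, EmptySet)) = EmptySet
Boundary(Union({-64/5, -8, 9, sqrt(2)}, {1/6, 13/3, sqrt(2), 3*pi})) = {-64/5, -8, 1/6, 13/3, 9, sqrt(2), 3*pi}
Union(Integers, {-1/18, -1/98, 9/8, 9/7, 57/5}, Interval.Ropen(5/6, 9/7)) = Union({-1/18, -1/98, 57/5}, Integers, Interval(5/6, 9/7))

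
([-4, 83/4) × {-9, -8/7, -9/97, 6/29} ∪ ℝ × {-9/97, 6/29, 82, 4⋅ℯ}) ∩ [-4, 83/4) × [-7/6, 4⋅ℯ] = [-4, 83/4) × {-8/7, -9/97, 6/29, 4⋅ℯ}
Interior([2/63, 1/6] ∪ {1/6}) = (2/63, 1/6)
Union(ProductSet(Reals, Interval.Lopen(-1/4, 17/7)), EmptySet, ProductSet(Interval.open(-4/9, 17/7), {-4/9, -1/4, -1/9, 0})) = Union(ProductSet(Interval.open(-4/9, 17/7), {-4/9, -1/4, -1/9, 0}), ProductSet(Reals, Interval.Lopen(-1/4, 17/7)))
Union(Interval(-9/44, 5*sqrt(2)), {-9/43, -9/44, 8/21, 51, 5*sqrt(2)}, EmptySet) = Union({-9/43, 51}, Interval(-9/44, 5*sqrt(2)))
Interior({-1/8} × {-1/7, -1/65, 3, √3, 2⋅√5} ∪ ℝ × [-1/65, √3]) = ℝ × (-1/65, √3)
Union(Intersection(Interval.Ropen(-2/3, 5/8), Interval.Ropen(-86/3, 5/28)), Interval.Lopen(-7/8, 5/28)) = Interval.Lopen(-7/8, 5/28)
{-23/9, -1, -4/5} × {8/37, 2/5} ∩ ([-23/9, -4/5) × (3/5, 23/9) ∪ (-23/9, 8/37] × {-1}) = ∅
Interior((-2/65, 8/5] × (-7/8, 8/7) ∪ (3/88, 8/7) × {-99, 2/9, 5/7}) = (-2/65, 8/5) × (-7/8, 8/7)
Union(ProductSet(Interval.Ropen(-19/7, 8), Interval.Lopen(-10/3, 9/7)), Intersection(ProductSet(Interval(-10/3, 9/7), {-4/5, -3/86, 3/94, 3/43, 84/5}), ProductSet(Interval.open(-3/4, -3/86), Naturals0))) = ProductSet(Interval.Ropen(-19/7, 8), Interval.Lopen(-10/3, 9/7))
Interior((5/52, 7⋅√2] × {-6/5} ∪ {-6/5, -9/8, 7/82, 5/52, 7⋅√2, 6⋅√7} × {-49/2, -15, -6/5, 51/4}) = ∅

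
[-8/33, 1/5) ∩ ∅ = ∅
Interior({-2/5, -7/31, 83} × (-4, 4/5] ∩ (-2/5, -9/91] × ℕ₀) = ∅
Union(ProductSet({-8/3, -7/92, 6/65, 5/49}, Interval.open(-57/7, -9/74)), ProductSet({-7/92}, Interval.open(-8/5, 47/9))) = Union(ProductSet({-7/92}, Interval.open(-8/5, 47/9)), ProductSet({-8/3, -7/92, 6/65, 5/49}, Interval.open(-57/7, -9/74)))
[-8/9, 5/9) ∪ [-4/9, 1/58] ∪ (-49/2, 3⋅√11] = (-49/2, 3⋅√11]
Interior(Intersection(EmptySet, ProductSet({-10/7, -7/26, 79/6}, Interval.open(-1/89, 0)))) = EmptySet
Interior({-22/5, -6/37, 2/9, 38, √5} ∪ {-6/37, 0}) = ∅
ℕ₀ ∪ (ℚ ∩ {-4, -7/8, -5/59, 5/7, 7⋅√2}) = {-4, -7/8, -5/59, 5/7} ∪ ℕ₀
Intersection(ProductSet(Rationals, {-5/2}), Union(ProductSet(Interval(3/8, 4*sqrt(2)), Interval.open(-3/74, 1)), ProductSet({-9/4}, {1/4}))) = EmptySet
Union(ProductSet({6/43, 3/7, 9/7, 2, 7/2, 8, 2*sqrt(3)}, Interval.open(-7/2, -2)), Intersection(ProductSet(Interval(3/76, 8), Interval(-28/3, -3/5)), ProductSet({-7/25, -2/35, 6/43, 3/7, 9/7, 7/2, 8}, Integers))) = Union(ProductSet({6/43, 3/7, 9/7, 7/2, 8}, Range(-9, 0, 1)), ProductSet({6/43, 3/7, 9/7, 2, 7/2, 8, 2*sqrt(3)}, Interval.open(-7/2, -2)))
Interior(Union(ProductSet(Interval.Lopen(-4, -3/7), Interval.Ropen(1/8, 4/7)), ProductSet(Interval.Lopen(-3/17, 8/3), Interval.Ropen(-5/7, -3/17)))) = Union(ProductSet(Interval.open(-4, -3/7), Interval.open(1/8, 4/7)), ProductSet(Interval.open(-3/17, 8/3), Interval.open(-5/7, -3/17)))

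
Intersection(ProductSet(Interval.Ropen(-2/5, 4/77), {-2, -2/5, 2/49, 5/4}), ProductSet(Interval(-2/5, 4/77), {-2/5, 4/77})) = ProductSet(Interval.Ropen(-2/5, 4/77), {-2/5})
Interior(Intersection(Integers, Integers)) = EmptySet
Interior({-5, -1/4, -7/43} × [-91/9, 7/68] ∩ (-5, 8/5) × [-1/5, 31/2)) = ∅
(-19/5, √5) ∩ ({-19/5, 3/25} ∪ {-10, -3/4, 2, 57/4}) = {-3/4, 3/25, 2}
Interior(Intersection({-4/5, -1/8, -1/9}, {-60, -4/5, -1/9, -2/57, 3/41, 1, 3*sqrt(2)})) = EmptySet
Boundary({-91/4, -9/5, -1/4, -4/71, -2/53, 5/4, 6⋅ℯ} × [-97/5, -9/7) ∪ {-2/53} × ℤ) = ({-2/53} × ℤ) ∪ ({-91/4, -9/5, -1/4, -4/71, -2/53, 5/4, 6⋅ℯ} × [-97/5, -9/7])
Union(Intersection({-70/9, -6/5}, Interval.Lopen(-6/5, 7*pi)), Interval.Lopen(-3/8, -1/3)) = Interval.Lopen(-3/8, -1/3)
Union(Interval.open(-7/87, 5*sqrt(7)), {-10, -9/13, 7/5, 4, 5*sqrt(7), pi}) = Union({-10, -9/13}, Interval.Lopen(-7/87, 5*sqrt(7)))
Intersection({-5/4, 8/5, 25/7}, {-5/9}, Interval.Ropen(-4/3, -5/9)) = EmptySet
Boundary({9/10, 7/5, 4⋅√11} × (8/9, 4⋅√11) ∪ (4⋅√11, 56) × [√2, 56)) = ({56, 4⋅√11} × [√2, 56]) ∪ ([4⋅√11, 56] × {56, √2}) ∪ ({9/10, 7/5, 4⋅√11} × [8/9, 4⋅√11])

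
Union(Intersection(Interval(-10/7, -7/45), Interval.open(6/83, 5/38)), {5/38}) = {5/38}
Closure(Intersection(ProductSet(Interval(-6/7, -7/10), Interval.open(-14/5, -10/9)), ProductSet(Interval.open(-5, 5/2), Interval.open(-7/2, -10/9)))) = ProductSet(Interval(-6/7, -7/10), Interval(-14/5, -10/9))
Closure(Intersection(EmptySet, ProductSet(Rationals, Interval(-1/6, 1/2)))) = EmptySet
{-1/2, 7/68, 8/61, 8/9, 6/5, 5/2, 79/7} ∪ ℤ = ℤ ∪ {-1/2, 7/68, 8/61, 8/9, 6/5, 5/2, 79/7}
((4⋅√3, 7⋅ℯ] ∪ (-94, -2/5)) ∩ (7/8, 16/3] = ∅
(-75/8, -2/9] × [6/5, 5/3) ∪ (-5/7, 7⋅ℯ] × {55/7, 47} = ((-75/8, -2/9] × [6/5, 5/3)) ∪ ((-5/7, 7⋅ℯ] × {55/7, 47})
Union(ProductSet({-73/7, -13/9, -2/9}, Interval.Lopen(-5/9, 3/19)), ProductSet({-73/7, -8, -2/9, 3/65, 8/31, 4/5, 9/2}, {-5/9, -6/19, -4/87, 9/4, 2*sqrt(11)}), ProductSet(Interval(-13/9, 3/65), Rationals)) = Union(ProductSet({-73/7, -13/9, -2/9}, Interval.Lopen(-5/9, 3/19)), ProductSet({-73/7, -8, -2/9, 3/65, 8/31, 4/5, 9/2}, {-5/9, -6/19, -4/87, 9/4, 2*sqrt(11)}), ProductSet(Interval(-13/9, 3/65), Rationals))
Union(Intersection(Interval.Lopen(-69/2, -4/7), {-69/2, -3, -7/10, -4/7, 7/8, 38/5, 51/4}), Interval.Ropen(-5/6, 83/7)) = Union({-3}, Interval.Ropen(-5/6, 83/7))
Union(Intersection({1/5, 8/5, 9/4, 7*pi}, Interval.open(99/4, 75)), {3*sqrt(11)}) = {3*sqrt(11)}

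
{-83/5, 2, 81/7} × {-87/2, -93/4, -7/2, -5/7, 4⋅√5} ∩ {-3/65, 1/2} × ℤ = ∅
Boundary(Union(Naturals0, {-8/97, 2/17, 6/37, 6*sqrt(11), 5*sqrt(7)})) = Union({-8/97, 2/17, 6/37, 6*sqrt(11), 5*sqrt(7)}, Naturals0)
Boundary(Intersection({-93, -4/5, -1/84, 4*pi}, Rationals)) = {-93, -4/5, -1/84}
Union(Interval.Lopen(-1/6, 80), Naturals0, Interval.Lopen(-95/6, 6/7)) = Union(Interval.Lopen(-95/6, 80), Naturals0)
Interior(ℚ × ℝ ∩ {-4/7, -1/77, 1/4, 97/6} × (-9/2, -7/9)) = ∅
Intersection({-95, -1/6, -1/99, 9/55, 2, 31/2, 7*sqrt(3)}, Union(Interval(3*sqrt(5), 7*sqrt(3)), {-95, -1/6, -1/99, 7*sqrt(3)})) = {-95, -1/6, -1/99, 7*sqrt(3)}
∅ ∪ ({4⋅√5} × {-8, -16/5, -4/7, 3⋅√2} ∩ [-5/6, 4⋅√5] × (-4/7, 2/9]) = ∅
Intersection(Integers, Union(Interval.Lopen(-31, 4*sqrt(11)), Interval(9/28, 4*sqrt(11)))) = Range(-30, 14, 1)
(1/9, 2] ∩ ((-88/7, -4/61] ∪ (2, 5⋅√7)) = ∅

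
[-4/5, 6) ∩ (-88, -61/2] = ∅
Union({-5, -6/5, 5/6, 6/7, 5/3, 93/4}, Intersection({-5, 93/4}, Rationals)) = {-5, -6/5, 5/6, 6/7, 5/3, 93/4}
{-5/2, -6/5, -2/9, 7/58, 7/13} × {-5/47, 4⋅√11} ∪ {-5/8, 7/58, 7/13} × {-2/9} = ({-5/8, 7/58, 7/13} × {-2/9}) ∪ ({-5/2, -6/5, -2/9, 7/58, 7/13} × {-5/47, 4⋅√11})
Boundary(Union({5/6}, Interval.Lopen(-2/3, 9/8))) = {-2/3, 9/8}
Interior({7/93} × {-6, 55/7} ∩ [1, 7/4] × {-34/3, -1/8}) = ∅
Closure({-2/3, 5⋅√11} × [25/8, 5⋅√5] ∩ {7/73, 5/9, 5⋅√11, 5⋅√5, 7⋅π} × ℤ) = {5⋅√11} × {4, 5, …, 11}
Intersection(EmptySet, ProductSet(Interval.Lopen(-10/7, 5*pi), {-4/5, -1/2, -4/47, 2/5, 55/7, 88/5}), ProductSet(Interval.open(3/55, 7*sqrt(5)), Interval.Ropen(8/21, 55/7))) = EmptySet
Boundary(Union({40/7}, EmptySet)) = {40/7}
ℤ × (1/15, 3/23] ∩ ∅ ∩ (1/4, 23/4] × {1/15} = ∅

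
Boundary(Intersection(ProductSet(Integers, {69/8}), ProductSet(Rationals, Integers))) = EmptySet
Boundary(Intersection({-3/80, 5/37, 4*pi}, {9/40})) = EmptySet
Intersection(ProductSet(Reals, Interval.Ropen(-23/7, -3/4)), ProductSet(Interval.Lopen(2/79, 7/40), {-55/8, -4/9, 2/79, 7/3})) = EmptySet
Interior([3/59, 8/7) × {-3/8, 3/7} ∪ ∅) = ∅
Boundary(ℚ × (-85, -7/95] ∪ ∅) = ℝ × [-85, -7/95]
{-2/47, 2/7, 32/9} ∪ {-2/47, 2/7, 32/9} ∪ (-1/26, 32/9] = {-2/47} ∪ (-1/26, 32/9]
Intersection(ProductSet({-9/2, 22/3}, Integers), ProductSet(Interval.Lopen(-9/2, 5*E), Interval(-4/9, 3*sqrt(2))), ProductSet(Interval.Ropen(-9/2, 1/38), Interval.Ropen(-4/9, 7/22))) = EmptySet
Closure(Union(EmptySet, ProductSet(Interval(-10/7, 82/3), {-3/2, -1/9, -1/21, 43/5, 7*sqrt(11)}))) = ProductSet(Interval(-10/7, 82/3), {-3/2, -1/9, -1/21, 43/5, 7*sqrt(11)})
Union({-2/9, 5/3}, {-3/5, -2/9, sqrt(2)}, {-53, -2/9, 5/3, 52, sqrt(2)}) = {-53, -3/5, -2/9, 5/3, 52, sqrt(2)}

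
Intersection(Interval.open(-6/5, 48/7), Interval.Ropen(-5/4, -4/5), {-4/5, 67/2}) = EmptySet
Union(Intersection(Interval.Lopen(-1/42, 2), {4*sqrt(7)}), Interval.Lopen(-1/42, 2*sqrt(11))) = Interval.Lopen(-1/42, 2*sqrt(11))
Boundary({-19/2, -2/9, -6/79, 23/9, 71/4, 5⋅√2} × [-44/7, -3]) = {-19/2, -2/9, -6/79, 23/9, 71/4, 5⋅√2} × [-44/7, -3]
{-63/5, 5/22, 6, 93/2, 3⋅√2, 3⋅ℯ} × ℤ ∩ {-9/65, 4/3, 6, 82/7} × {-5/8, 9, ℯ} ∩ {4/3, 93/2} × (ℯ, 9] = ∅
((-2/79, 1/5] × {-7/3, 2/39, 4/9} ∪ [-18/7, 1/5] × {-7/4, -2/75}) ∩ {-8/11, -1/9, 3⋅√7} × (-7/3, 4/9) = {-8/11, -1/9} × {-7/4, -2/75}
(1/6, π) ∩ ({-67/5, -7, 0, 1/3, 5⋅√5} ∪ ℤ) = {1/3} ∪ {1, 2, 3}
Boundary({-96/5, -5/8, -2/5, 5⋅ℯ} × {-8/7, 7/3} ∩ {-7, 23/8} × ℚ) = ∅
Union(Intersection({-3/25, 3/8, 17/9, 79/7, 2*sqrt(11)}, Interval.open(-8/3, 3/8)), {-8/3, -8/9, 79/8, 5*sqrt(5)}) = {-8/3, -8/9, -3/25, 79/8, 5*sqrt(5)}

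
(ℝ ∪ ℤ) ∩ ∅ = ∅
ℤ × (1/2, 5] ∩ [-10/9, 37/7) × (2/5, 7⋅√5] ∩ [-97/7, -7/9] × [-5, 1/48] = ∅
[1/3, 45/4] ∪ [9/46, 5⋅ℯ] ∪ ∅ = [9/46, 5⋅ℯ]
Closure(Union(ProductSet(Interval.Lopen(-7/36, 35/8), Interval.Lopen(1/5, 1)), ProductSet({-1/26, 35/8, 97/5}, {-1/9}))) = Union(ProductSet({-7/36, 35/8}, Interval(1/5, 1)), ProductSet({-1/26, 35/8, 97/5}, {-1/9}), ProductSet(Interval(-7/36, 35/8), {1/5, 1}), ProductSet(Interval.Lopen(-7/36, 35/8), Interval.Lopen(1/5, 1)))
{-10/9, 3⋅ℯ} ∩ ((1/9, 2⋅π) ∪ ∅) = ∅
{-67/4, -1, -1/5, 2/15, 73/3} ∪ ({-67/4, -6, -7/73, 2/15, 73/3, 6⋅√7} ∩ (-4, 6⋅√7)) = {-67/4, -1, -1/5, -7/73, 2/15, 73/3}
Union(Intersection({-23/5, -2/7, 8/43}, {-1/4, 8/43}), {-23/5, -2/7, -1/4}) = {-23/5, -2/7, -1/4, 8/43}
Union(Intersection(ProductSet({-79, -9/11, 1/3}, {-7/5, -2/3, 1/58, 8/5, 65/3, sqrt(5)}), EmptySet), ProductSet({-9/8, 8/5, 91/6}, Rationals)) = ProductSet({-9/8, 8/5, 91/6}, Rationals)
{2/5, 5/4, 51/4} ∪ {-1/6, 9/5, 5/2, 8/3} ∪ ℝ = ℝ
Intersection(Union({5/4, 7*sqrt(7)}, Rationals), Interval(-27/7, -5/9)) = Intersection(Interval(-27/7, -5/9), Rationals)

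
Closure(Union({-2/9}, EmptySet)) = {-2/9}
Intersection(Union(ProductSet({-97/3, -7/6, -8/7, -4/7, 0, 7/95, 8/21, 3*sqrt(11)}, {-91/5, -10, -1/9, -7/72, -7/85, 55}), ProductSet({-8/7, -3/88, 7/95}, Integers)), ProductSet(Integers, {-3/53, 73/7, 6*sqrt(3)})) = EmptySet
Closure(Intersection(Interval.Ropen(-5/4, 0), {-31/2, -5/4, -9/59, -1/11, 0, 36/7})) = {-5/4, -9/59, -1/11}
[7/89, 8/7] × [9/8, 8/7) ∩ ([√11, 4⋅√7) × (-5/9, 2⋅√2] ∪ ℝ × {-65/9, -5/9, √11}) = ∅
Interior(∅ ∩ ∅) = ∅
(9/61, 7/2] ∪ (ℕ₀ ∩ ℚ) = ℕ₀ ∪ (9/61, 7/2]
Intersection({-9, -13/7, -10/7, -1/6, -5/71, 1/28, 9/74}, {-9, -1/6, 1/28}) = {-9, -1/6, 1/28}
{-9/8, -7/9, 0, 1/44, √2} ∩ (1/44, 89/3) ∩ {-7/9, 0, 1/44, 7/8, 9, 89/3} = ∅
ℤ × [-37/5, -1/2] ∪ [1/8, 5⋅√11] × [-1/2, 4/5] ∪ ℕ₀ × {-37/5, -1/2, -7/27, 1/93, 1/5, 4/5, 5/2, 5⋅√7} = (ℤ × [-37/5, -1/2]) ∪ ([1/8, 5⋅√11] × [-1/2, 4/5]) ∪ (ℕ₀ × {-37/5, -1/2, -7/27, 1/93, 1/5, 4/5, 5/2, 5⋅√7})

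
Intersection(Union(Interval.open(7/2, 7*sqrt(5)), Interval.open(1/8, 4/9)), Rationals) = Union(Intersection(Interval.open(1/8, 4/9), Rationals), Intersection(Interval.open(7/2, 7*sqrt(5)), Rationals))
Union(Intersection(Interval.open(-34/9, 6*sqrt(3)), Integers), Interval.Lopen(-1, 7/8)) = Union(Interval(-1, 7/8), Range(-3, 11, 1))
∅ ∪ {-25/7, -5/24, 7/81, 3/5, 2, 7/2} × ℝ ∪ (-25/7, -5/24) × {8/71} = ((-25/7, -5/24) × {8/71}) ∪ ({-25/7, -5/24, 7/81, 3/5, 2, 7/2} × ℝ)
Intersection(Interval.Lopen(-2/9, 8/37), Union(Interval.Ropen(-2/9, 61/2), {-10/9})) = Interval.Lopen(-2/9, 8/37)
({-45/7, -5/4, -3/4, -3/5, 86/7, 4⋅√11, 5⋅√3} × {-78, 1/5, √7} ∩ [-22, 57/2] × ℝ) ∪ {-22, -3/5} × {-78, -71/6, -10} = ({-22, -3/5} × {-78, -71/6, -10}) ∪ ({-45/7, -5/4, -3/4, -3/5, 86/7, 4⋅√11, 5⋅√3} × {-78, 1/5, √7})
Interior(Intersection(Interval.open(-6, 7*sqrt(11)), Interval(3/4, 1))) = Interval.open(3/4, 1)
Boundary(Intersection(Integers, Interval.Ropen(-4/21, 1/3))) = Range(0, 1, 1)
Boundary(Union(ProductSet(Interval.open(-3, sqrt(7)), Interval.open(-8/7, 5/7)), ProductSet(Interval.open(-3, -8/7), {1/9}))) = Union(ProductSet({-3, sqrt(7)}, Interval(-8/7, 5/7)), ProductSet(Interval(-3, sqrt(7)), {-8/7, 5/7}))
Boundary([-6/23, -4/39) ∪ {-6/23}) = {-6/23, -4/39}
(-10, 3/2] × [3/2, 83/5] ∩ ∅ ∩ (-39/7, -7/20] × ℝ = ∅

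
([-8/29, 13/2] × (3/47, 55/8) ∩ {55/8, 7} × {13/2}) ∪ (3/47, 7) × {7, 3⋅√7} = (3/47, 7) × {7, 3⋅√7}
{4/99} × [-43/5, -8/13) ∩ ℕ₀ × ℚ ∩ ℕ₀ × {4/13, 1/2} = ∅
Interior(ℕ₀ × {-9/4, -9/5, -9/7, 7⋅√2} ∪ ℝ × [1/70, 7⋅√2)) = ℝ × (1/70, 7⋅√2)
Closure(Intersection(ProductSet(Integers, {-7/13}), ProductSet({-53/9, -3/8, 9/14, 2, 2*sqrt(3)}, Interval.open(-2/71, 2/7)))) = EmptySet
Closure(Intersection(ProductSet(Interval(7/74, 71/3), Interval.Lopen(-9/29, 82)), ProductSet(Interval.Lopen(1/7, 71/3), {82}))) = ProductSet(Interval(1/7, 71/3), {82})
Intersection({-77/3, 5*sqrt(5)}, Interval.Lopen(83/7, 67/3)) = EmptySet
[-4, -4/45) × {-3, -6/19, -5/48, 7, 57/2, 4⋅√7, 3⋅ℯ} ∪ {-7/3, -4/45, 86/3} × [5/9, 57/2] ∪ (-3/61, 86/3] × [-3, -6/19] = ({-7/3, -4/45, 86/3} × [5/9, 57/2]) ∪ ((-3/61, 86/3] × [-3, -6/19]) ∪ ([-4, -4/45) × {-3, -6/19, -5/48, 7, 57/2, 4⋅√7, 3⋅ℯ})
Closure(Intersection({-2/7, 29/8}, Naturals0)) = EmptySet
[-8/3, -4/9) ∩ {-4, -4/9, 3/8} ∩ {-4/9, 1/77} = ∅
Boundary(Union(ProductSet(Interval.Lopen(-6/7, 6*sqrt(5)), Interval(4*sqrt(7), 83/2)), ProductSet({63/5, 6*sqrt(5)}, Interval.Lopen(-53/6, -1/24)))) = Union(ProductSet({-6/7, 6*sqrt(5)}, Interval(4*sqrt(7), 83/2)), ProductSet({63/5, 6*sqrt(5)}, Interval(-53/6, -1/24)), ProductSet(Interval(-6/7, 6*sqrt(5)), {83/2, 4*sqrt(7)}))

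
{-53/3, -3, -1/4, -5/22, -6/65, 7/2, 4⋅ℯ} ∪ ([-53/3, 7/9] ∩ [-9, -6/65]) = {-53/3, 7/2, 4⋅ℯ} ∪ [-9, -6/65]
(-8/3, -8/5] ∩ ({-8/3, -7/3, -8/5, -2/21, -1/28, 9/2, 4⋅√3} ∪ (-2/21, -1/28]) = {-7/3, -8/5}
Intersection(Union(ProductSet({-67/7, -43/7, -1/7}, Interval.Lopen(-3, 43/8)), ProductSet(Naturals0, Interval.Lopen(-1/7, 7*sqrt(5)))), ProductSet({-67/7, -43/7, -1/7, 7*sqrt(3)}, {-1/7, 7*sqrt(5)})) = ProductSet({-67/7, -43/7, -1/7}, {-1/7})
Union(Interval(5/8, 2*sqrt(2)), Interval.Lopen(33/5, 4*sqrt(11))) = Union(Interval(5/8, 2*sqrt(2)), Interval.Lopen(33/5, 4*sqrt(11)))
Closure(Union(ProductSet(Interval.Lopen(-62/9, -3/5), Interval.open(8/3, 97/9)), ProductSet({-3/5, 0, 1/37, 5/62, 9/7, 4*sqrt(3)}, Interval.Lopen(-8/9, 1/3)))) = Union(ProductSet({-62/9, -3/5}, Interval(8/3, 97/9)), ProductSet({-3/5, 0, 1/37, 5/62, 9/7, 4*sqrt(3)}, Interval(-8/9, 1/3)), ProductSet(Interval(-62/9, -3/5), {8/3, 97/9}), ProductSet(Interval.Lopen(-62/9, -3/5), Interval.open(8/3, 97/9)))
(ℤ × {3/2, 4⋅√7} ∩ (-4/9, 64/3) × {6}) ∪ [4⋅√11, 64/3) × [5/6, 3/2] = [4⋅√11, 64/3) × [5/6, 3/2]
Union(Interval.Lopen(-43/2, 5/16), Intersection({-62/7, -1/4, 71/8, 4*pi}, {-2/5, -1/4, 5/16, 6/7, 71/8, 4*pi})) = Union({71/8, 4*pi}, Interval.Lopen(-43/2, 5/16))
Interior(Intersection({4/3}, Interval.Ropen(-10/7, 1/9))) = EmptySet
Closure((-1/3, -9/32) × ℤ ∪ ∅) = [-1/3, -9/32] × ℤ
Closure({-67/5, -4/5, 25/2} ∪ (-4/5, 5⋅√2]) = {-67/5, 25/2} ∪ [-4/5, 5⋅√2]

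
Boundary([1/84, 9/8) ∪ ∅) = {1/84, 9/8}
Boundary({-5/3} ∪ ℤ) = ℤ ∪ {-5/3}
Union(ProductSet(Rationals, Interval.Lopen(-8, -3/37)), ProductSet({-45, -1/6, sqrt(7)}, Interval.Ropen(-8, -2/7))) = Union(ProductSet({-45, -1/6, sqrt(7)}, Interval.Ropen(-8, -2/7)), ProductSet(Rationals, Interval.Lopen(-8, -3/37)))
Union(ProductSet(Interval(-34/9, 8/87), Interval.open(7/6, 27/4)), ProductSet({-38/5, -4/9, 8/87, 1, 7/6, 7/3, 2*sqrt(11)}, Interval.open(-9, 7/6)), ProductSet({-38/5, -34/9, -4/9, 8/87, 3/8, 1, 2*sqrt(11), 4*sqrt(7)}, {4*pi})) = Union(ProductSet({-38/5, -4/9, 8/87, 1, 7/6, 7/3, 2*sqrt(11)}, Interval.open(-9, 7/6)), ProductSet({-38/5, -34/9, -4/9, 8/87, 3/8, 1, 2*sqrt(11), 4*sqrt(7)}, {4*pi}), ProductSet(Interval(-34/9, 8/87), Interval.open(7/6, 27/4)))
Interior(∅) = ∅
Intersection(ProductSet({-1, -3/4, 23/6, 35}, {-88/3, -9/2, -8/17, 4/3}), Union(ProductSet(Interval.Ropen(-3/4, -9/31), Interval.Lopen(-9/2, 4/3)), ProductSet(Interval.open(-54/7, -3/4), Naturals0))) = ProductSet({-3/4}, {-8/17, 4/3})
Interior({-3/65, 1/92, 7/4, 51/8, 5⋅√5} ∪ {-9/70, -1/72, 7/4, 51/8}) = ∅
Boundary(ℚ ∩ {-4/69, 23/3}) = {-4/69, 23/3}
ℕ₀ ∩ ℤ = ℕ₀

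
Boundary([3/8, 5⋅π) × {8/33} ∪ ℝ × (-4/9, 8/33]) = ℝ × {-4/9, 8/33}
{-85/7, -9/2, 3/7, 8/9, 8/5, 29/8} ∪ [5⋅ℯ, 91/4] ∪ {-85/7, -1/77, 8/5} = {-85/7, -9/2, -1/77, 3/7, 8/9, 8/5, 29/8} ∪ [5⋅ℯ, 91/4]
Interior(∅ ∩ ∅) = ∅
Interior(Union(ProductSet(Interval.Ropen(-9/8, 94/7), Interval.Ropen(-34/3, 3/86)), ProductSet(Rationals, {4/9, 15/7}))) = Union(ProductSet(Complement(Rationals, Interval(-oo, oo)), {4/9, 15/7}), ProductSet(Interval.open(-9/8, 94/7), Interval.open(-34/3, 3/86)))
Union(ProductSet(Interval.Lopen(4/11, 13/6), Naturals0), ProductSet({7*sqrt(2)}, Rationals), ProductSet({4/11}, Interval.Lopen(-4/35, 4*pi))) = Union(ProductSet({4/11}, Interval.Lopen(-4/35, 4*pi)), ProductSet({7*sqrt(2)}, Rationals), ProductSet(Interval.Lopen(4/11, 13/6), Naturals0))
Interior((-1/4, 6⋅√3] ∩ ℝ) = (-1/4, 6⋅√3)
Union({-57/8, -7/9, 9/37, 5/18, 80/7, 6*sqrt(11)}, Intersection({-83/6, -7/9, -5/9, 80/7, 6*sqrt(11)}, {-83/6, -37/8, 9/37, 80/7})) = {-83/6, -57/8, -7/9, 9/37, 5/18, 80/7, 6*sqrt(11)}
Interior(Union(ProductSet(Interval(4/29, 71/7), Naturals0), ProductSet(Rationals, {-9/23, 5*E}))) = EmptySet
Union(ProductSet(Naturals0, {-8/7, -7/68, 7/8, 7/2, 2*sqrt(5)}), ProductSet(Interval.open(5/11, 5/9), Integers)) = Union(ProductSet(Interval.open(5/11, 5/9), Integers), ProductSet(Naturals0, {-8/7, -7/68, 7/8, 7/2, 2*sqrt(5)}))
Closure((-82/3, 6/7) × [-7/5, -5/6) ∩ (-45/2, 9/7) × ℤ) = [-45/2, 6/7] × {-1}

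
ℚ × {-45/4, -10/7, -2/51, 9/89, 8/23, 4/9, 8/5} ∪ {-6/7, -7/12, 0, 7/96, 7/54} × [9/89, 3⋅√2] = (ℚ × {-45/4, -10/7, -2/51, 9/89, 8/23, 4/9, 8/5}) ∪ ({-6/7, -7/12, 0, 7/96, 7/54} × [9/89, 3⋅√2])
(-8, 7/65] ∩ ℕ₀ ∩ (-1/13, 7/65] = {0}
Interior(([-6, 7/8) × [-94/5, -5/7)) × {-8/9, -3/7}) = ∅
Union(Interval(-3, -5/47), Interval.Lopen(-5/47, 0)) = Interval(-3, 0)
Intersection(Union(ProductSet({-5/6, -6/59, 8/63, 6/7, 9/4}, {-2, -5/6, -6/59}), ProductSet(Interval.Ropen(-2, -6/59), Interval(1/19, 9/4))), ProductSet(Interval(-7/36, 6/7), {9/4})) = ProductSet(Interval.Ropen(-7/36, -6/59), {9/4})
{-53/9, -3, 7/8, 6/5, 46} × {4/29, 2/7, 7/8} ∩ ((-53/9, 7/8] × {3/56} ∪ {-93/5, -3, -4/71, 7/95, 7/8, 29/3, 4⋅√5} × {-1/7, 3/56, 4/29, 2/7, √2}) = {-3, 7/8} × {4/29, 2/7}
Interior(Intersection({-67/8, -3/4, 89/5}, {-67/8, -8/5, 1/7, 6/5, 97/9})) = EmptySet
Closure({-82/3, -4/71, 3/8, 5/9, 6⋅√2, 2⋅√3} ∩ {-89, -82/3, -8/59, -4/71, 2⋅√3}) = {-82/3, -4/71, 2⋅√3}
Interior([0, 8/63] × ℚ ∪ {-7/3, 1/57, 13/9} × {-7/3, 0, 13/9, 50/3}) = ∅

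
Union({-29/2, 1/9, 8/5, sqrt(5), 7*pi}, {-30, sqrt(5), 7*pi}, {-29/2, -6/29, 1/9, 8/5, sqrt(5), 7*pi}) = {-30, -29/2, -6/29, 1/9, 8/5, sqrt(5), 7*pi}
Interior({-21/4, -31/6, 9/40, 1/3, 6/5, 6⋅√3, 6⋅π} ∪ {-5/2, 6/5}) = ∅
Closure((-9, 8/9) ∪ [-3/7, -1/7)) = [-9, 8/9]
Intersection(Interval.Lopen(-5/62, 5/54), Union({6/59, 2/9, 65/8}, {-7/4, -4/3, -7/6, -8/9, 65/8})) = EmptySet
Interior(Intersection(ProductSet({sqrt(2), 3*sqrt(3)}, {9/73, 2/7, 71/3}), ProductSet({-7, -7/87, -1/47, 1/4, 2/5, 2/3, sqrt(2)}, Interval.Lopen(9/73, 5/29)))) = EmptySet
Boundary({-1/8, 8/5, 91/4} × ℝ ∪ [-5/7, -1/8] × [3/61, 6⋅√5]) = ({-1/8, 8/5, 91/4} × ℝ) ∪ ({-5/7, -1/8} × [3/61, 6⋅√5]) ∪ ([-5/7, -1/8] × {3/61, 6⋅√5})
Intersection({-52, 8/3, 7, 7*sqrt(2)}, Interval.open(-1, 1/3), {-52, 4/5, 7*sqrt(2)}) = EmptySet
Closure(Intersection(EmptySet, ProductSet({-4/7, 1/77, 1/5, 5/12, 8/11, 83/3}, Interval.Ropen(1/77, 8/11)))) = EmptySet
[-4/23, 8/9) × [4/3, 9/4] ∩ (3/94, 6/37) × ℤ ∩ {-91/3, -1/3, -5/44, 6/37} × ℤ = ∅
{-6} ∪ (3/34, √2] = {-6} ∪ (3/34, √2]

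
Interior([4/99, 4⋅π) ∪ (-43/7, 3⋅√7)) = (-43/7, 4⋅π)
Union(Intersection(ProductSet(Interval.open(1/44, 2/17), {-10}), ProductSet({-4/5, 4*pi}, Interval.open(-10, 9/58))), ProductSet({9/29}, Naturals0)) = ProductSet({9/29}, Naturals0)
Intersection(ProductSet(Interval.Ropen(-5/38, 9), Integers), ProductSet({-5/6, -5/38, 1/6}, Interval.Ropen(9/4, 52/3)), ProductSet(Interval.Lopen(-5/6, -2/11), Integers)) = EmptySet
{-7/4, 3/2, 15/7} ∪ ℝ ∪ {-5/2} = ℝ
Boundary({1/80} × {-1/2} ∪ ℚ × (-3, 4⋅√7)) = ℝ × [-3, 4⋅√7]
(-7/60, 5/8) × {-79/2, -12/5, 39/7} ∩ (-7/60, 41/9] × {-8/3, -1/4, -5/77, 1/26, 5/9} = ∅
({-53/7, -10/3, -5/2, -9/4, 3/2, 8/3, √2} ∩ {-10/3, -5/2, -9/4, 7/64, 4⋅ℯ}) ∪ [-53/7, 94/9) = [-53/7, 94/9)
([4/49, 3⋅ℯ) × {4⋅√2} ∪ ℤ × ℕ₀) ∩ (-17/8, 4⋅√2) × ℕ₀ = {-2, -1, …, 5} × ℕ₀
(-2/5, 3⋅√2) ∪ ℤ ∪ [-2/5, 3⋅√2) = ℤ ∪ [-2/5, 3⋅√2)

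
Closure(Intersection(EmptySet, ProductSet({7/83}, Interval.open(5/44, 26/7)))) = EmptySet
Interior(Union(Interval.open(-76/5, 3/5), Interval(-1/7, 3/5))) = Interval.open(-76/5, 3/5)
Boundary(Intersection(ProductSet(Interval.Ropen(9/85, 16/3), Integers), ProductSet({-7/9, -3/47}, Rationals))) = EmptySet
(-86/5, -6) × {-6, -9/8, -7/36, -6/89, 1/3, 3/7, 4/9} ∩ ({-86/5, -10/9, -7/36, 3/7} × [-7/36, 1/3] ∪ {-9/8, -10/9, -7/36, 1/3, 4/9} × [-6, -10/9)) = ∅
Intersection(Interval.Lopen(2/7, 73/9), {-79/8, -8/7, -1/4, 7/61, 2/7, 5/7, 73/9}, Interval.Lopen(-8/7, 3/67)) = EmptySet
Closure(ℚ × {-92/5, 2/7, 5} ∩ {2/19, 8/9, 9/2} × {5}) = {2/19, 8/9, 9/2} × {5}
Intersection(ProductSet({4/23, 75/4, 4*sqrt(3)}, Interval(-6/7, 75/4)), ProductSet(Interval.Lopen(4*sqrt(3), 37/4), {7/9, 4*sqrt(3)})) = EmptySet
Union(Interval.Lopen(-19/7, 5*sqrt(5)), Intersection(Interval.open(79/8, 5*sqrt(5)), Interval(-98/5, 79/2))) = Interval.Lopen(-19/7, 5*sqrt(5))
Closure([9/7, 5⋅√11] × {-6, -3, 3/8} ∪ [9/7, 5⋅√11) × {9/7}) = [9/7, 5⋅√11] × {-6, -3, 3/8, 9/7}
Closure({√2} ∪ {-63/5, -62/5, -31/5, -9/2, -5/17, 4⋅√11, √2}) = {-63/5, -62/5, -31/5, -9/2, -5/17, 4⋅√11, √2}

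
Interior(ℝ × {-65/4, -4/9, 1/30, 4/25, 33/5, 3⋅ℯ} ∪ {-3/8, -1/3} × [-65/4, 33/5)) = ∅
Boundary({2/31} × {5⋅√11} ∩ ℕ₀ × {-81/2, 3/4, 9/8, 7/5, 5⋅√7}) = ∅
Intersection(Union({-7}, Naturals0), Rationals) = Union({-7}, Naturals0)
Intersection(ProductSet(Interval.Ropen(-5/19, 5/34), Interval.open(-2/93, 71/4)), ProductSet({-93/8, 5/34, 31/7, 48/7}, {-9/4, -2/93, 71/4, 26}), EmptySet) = EmptySet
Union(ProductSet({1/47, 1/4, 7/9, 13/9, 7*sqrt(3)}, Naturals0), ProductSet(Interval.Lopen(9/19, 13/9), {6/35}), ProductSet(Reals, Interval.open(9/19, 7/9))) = Union(ProductSet({1/47, 1/4, 7/9, 13/9, 7*sqrt(3)}, Naturals0), ProductSet(Interval.Lopen(9/19, 13/9), {6/35}), ProductSet(Reals, Interval.open(9/19, 7/9)))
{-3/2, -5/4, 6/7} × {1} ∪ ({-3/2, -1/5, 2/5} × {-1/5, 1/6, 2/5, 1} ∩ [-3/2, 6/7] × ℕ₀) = {-3/2, -5/4, -1/5, 2/5, 6/7} × {1}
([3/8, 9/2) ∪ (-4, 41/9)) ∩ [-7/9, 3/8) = [-7/9, 3/8)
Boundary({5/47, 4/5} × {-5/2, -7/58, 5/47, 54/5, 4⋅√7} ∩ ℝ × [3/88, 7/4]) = {5/47, 4/5} × {5/47}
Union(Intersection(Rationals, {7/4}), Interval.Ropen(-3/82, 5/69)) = Union({7/4}, Interval.Ropen(-3/82, 5/69))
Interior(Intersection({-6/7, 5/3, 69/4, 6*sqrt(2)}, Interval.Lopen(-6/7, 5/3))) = EmptySet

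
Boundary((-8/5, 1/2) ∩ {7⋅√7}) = ∅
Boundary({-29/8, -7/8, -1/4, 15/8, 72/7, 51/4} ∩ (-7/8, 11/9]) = {-1/4}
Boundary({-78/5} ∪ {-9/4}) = {-78/5, -9/4}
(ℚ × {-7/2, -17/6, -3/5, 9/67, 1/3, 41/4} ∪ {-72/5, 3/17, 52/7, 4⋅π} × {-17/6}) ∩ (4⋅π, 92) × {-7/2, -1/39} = (ℚ ∩ (4⋅π, 92)) × {-7/2}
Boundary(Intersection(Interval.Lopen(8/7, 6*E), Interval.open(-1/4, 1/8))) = EmptySet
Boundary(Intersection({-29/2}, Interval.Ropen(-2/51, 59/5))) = EmptySet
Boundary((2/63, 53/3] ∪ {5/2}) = {2/63, 53/3}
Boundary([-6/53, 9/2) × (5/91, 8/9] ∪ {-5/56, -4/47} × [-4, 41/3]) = ({-6/53, 9/2} × [5/91, 8/9]) ∪ ([-6/53, 9/2] × {5/91, 8/9}) ∪ ({-5/56, -4/47} × ([-4, 5/91] ∪ [8/9, 41/3]))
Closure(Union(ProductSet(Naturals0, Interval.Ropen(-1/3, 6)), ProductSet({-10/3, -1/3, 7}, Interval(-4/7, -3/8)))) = Union(ProductSet({-10/3, -1/3, 7}, Interval(-4/7, -3/8)), ProductSet(Naturals0, Interval(-1/3, 6)))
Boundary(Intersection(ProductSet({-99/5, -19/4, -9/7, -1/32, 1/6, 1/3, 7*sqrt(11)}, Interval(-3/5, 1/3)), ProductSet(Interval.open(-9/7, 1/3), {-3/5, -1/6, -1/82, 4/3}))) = ProductSet({-1/32, 1/6}, {-3/5, -1/6, -1/82})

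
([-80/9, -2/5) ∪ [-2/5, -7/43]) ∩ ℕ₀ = ∅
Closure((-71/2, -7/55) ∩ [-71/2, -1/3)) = [-71/2, -1/3]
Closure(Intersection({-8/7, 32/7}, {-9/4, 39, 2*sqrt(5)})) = EmptySet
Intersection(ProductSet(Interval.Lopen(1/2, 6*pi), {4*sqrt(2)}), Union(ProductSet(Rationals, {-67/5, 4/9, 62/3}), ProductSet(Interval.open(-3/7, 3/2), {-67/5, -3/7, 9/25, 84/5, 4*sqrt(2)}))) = ProductSet(Interval.open(1/2, 3/2), {4*sqrt(2)})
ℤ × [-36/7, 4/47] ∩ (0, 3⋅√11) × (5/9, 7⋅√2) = ∅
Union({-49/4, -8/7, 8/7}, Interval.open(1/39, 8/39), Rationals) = Union(Interval(1/39, 8/39), Rationals)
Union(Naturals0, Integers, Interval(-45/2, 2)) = Union(Integers, Interval(-45/2, 2))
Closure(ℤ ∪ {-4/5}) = ℤ ∪ {-4/5}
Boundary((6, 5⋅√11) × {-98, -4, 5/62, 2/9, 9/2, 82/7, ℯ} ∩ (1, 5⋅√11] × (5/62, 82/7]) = [6, 5⋅√11] × {2/9, 9/2, 82/7, ℯ}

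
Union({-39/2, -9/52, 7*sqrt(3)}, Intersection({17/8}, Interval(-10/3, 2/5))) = {-39/2, -9/52, 7*sqrt(3)}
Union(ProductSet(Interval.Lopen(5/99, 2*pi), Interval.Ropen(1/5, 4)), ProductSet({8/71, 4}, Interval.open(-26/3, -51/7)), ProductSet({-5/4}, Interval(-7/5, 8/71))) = Union(ProductSet({-5/4}, Interval(-7/5, 8/71)), ProductSet({8/71, 4}, Interval.open(-26/3, -51/7)), ProductSet(Interval.Lopen(5/99, 2*pi), Interval.Ropen(1/5, 4)))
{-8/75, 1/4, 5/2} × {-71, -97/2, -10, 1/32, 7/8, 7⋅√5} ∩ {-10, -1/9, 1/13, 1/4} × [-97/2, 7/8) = {1/4} × {-97/2, -10, 1/32}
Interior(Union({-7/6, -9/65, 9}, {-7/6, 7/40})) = EmptySet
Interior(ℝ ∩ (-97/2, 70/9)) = (-97/2, 70/9)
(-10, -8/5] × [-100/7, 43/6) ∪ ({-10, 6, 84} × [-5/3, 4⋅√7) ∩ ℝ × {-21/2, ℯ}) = ({-10, 6, 84} × {ℯ}) ∪ ((-10, -8/5] × [-100/7, 43/6))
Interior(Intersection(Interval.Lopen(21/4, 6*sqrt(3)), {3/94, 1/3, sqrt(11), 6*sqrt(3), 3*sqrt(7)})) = EmptySet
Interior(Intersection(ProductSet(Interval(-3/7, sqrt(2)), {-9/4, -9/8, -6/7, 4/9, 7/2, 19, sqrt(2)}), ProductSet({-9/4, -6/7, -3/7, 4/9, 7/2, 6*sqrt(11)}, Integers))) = EmptySet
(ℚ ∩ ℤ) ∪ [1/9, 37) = ℤ ∪ [1/9, 37]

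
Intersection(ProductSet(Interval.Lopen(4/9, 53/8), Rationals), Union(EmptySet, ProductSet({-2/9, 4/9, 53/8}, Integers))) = ProductSet({53/8}, Integers)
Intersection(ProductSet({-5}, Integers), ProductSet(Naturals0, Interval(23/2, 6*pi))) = EmptySet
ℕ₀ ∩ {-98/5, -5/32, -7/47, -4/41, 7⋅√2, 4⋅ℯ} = ∅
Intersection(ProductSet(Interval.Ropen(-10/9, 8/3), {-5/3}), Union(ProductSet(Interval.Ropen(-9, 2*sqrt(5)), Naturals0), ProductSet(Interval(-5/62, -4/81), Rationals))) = ProductSet(Interval(-5/62, -4/81), {-5/3})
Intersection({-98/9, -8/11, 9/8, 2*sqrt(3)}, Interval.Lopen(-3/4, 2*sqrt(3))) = {-8/11, 9/8, 2*sqrt(3)}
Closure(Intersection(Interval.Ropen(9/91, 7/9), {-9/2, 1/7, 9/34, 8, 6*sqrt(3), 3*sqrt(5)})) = {1/7, 9/34}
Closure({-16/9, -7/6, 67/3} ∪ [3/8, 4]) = {-16/9, -7/6, 67/3} ∪ [3/8, 4]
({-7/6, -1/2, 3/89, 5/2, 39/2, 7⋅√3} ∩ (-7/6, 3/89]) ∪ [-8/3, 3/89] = [-8/3, 3/89]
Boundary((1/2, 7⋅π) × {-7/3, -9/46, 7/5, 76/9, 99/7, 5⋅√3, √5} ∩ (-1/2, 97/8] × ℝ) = [1/2, 97/8] × {-7/3, -9/46, 7/5, 76/9, 99/7, 5⋅√3, √5}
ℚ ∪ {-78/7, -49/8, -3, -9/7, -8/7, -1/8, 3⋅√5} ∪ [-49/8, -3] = ℚ ∪ [-49/8, -3] ∪ {3⋅√5}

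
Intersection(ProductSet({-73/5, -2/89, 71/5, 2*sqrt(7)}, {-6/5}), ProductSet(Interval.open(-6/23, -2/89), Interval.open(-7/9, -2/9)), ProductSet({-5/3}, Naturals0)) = EmptySet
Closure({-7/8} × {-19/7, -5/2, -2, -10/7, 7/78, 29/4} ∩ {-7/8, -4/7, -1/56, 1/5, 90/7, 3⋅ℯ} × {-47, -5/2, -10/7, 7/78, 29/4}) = {-7/8} × {-5/2, -10/7, 7/78, 29/4}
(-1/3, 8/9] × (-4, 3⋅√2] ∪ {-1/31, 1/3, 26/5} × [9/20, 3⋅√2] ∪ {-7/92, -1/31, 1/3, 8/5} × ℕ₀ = ({-7/92, -1/31, 1/3, 8/5} × ℕ₀) ∪ ({-1/31, 1/3, 26/5} × [9/20, 3⋅√2]) ∪ ((-1/3, 8/9] × (-4, 3⋅√2])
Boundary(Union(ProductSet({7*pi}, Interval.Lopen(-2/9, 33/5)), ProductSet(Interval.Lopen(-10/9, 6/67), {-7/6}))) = Union(ProductSet({7*pi}, Interval(-2/9, 33/5)), ProductSet(Interval(-10/9, 6/67), {-7/6}))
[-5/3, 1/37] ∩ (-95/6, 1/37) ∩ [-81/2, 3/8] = [-5/3, 1/37)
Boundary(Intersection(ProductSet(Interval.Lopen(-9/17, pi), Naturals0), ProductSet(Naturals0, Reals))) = ProductSet(Range(0, 4, 1), Naturals0)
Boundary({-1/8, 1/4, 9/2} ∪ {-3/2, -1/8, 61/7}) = {-3/2, -1/8, 1/4, 9/2, 61/7}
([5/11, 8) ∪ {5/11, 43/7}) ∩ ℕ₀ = {1, 2, …, 7}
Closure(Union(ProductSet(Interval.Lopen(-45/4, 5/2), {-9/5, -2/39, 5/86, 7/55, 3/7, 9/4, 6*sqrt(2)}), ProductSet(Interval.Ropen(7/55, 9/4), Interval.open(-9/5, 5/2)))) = Union(ProductSet({7/55, 9/4}, Interval(-9/5, 5/2)), ProductSet(Interval(-45/4, 5/2), {-9/5, -2/39, 5/86, 7/55, 3/7, 9/4, 6*sqrt(2)}), ProductSet(Interval(7/55, 9/4), {-9/5, 5/2}), ProductSet(Interval.Ropen(7/55, 9/4), Interval.open(-9/5, 5/2)))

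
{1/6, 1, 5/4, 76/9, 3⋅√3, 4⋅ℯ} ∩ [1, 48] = {1, 5/4, 76/9, 3⋅√3, 4⋅ℯ}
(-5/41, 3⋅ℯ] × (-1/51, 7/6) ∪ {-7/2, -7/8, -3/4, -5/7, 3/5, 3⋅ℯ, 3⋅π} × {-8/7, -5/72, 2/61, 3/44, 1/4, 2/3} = ((-5/41, 3⋅ℯ] × (-1/51, 7/6)) ∪ ({-7/2, -7/8, -3/4, -5/7, 3/5, 3⋅ℯ, 3⋅π} × {-8/7, -5/72, 2/61, 3/44, 1/4, 2/3})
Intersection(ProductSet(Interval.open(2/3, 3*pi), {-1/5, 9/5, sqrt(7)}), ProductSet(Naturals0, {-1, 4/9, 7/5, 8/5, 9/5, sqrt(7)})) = ProductSet(Range(1, 10, 1), {9/5, sqrt(7)})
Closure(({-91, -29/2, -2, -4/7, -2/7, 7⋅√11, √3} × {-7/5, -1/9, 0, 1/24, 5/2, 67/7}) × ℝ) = ({-91, -29/2, -2, -4/7, -2/7, 7⋅√11, √3} × {-7/5, -1/9, 0, 1/24, 5/2, 67/7}) × ℝ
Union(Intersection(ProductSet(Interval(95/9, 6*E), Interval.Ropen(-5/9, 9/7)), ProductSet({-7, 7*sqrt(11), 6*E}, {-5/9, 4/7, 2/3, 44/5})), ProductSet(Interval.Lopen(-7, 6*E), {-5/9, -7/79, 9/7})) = Union(ProductSet({6*E}, {-5/9, 4/7, 2/3}), ProductSet(Interval.Lopen(-7, 6*E), {-5/9, -7/79, 9/7}))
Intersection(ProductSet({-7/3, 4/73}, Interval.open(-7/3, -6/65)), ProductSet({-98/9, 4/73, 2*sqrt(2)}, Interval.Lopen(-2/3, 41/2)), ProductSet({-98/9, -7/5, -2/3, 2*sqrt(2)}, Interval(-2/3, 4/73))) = EmptySet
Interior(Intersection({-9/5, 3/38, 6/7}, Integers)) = EmptySet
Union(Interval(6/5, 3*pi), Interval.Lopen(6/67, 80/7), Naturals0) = Union(Interval.Lopen(6/67, 80/7), Naturals0)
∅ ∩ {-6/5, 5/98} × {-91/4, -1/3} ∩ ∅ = ∅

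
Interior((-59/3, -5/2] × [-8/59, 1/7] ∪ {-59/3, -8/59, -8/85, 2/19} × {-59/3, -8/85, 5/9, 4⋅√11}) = (-59/3, -5/2) × (-8/59, 1/7)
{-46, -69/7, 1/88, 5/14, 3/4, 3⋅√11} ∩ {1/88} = {1/88}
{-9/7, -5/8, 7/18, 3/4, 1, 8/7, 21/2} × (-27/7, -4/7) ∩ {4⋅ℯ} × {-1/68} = ∅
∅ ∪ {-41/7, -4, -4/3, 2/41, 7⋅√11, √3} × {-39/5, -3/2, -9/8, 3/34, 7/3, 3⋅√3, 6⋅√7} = {-41/7, -4, -4/3, 2/41, 7⋅√11, √3} × {-39/5, -3/2, -9/8, 3/34, 7/3, 3⋅√3, 6⋅√7}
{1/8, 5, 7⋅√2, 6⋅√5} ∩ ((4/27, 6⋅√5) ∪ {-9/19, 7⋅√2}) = {5, 7⋅√2}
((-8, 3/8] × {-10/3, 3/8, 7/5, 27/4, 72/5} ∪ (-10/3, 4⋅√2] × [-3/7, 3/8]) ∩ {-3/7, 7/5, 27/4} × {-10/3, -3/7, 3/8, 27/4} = ({-3/7} × {-10/3, 3/8, 27/4}) ∪ ({-3/7, 7/5} × {-3/7, 3/8})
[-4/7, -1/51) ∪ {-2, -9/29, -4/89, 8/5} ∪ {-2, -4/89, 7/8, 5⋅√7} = {-2, 7/8, 8/5, 5⋅√7} ∪ [-4/7, -1/51)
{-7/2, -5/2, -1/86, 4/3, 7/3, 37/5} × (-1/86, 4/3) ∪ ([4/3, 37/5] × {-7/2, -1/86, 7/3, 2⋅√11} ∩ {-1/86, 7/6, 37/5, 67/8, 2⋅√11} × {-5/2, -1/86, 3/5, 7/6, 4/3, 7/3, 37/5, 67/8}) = ({37/5, 2⋅√11} × {-1/86, 7/3}) ∪ ({-7/2, -5/2, -1/86, 4/3, 7/3, 37/5} × (-1/86, 4/3))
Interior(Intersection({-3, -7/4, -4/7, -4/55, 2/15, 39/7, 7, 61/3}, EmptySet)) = EmptySet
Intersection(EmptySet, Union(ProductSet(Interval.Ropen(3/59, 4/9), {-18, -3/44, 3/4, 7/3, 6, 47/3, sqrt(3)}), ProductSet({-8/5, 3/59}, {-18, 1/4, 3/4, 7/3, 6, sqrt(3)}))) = EmptySet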